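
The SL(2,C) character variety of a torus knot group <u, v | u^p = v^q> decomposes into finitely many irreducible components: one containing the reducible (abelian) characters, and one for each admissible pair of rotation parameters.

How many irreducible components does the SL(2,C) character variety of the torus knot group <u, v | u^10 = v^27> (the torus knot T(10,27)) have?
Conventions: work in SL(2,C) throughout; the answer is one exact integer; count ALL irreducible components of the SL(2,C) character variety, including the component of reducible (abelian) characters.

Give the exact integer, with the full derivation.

Gamma = < u, v | u^10 = v^27 > (torus knot T(10,27)); the central element u^10 = v^27 acts as +I or -I in any irreducible SL(2,C) representation.
So on each irreducible component the traces are pinned: tr(u) = 2*cos(pi*alpha/10) with 1 <= alpha <= 9, tr(v) = 2*cos(pi*beta/27) with 1 <= beta <= 26.
The two central values (-1)^alpha I and (-1)^beta I must be the same matrix, so alpha and beta share a parity.
count pairs: odd alpha (5 choices) x odd beta (13), plus even alpha (4) x even beta (13): 5*13 + 4*13 = 117.
Total: 117 irreducible-character components + 1 reducible (abelian) component = 118.

118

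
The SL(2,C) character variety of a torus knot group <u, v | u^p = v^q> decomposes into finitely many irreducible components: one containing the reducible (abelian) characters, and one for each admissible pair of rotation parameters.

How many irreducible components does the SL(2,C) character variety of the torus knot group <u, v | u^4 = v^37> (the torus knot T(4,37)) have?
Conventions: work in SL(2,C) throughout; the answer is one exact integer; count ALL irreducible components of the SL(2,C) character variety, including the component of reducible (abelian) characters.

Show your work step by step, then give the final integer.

55

Gamma = < u, v | u^4 = v^37 > (torus knot T(4,37)); the central element u^4 = v^37 acts as +I or -I in any irreducible SL(2,C) representation.
This locks tr(u) to 2*cos(pi*alpha/4), alpha in 1..3, and tr(v) to 2*cos(pi*beta/37), beta in 1..36, on each component of irreducible characters.
Consistency of u^4 = (-1)^alpha I with v^37 = (-1)^beta I forces alpha = beta (mod 2).
Enumerate parity-matched pairs: 2*18 odd-odd plus 1*18 even-even gives 54.
components with irreducible characters: 54; plus the single component of reducible (abelian) characters: total 55.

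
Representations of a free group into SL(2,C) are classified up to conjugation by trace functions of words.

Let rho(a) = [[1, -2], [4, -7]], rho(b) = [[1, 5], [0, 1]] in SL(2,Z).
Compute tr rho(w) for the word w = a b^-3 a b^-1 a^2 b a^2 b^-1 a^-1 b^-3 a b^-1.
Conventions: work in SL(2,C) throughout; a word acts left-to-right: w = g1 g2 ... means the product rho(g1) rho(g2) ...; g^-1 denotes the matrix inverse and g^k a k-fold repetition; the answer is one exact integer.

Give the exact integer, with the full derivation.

rho(a) = [[1, -2], [4, -7]]
... * rho(b^-1) = [[1, -5], [0, 1]]  ->  [[1, -7], [4, -27]]
... * rho(b^-1) = [[1, -5], [0, 1]]  ->  [[1, -12], [4, -47]]
... * rho(b^-1) = [[1, -5], [0, 1]]  ->  [[1, -17], [4, -67]]
... * rho(a) = [[1, -2], [4, -7]]  ->  [[-67, 117], [-264, 461]]
... * rho(b^-1) = [[1, -5], [0, 1]]  ->  [[-67, 452], [-264, 1781]]
... * rho(a) = [[1, -2], [4, -7]]  ->  [[1741, -3030], [6860, -11939]]
... * rho(a) = [[1, -2], [4, -7]]  ->  [[-10379, 17728], [-40896, 69853]]
... * rho(b) = [[1, 5], [0, 1]]  ->  [[-10379, -34167], [-40896, -134627]]
... * rho(a) = [[1, -2], [4, -7]]  ->  [[-147047, 259927], [-579404, 1024181]]
... * rho(a) = [[1, -2], [4, -7]]  ->  [[892661, -1525395], [3517320, -6010459]]
... * rho(b^-1) = [[1, -5], [0, 1]]  ->  [[892661, -5988700], [3517320, -23597059]]
... * rho(a^-1) = [[-7, 2], [-4, 1]]  ->  [[17706173, -4203378], [69766996, -16562419]]
... * rho(b^-1) = [[1, -5], [0, 1]]  ->  [[17706173, -92734243], [69766996, -365397399]]
... * rho(b^-1) = [[1, -5], [0, 1]]  ->  [[17706173, -181265108], [69766996, -714232379]]
... * rho(b^-1) = [[1, -5], [0, 1]]  ->  [[17706173, -269795973], [69766996, -1063067359]]
... * rho(a) = [[1, -2], [4, -7]]  ->  [[-1061477719, 1853159465], [-4182502440, 7301937521]]
... * rho(b^-1) = [[1, -5], [0, 1]]  ->  [[-1061477719, 7160548060], [-4182502440, 28214449721]]
tr = -1061477719 + 28214449721 = 27152972002

27152972002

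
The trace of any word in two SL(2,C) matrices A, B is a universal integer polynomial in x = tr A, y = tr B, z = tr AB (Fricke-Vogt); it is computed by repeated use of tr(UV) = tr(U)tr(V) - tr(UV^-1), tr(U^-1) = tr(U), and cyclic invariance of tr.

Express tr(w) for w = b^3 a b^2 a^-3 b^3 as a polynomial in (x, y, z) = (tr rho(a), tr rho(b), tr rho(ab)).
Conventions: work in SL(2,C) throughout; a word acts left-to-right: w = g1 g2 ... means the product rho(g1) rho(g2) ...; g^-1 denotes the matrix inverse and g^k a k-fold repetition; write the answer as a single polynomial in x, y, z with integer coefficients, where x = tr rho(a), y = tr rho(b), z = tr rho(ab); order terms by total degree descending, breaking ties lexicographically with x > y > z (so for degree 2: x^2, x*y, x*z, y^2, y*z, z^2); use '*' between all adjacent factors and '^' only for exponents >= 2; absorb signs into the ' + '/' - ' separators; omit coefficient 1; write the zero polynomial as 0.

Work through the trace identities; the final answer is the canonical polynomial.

x^3*y^7*z - x^4*y^6 - x^2*y^6*z^2 - 4*x^3*y^5*z - 2*x*y^7*z + 4*x^4*y^4 + 2*x^2*y^6 + 4*x^2*y^4*z^2 + y^6*z^2 + 3*x^3*y^3*z + 10*x*y^5*z - 3*x^4*y^2 - 8*x^2*y^4 - 3*x^2*y^2*z^2 - 4*y^4*z^2 - 13*x*y^3*z + 5*x^2*y^2 - y^4 + 3*y^2*z^2 + 4*x*y*z + x^2 + 4*y^2 - 2

reduce: tr(a b^2) = tr(b) tr(a b) - tr(a)   [square of b] = y*z - x
reduce: tr(b^2 a b) = tr(b) tr(a b^2) - tr(a b)   [square of b] = y^2*z - x*y - z
so tr(b a b^3) = tr(b) tr(b^2 a b) - tr(b^2 a)   [square of b] = y^3*z - x*y^2 - 2*y*z + x
tr(b^3 a b^2) = tr(b) tr(b a b^3) - tr(b a b^2)   [square of b] = y^4*z - x*y^3 - 3*y^2*z + 2*x*y + z
so tr(b^5 a b) = tr(b) tr(b^3 a b^2) - tr(b^3 a b)   [square of b] = y^5*z - x*y^4 - 4*y^3*z + 3*x*y^2 + 3*y*z - x
reduce: tr(b a b^6) = tr(b) tr(b^5 a b) - tr(b^5 a)   [square of b] = y^6*z - x*y^5 - 5*y^4*z + 4*x*y^3 + 6*y^2*z - 3*x*y - z
reduce: tr(b^6 a b^2) = tr(b) tr(b a b^6) - tr(b a b^5)   [square of b] = y^7*z - x*y^6 - 6*y^5*z + 5*x*y^4 + 10*y^3*z - 6*x*y^2 - 4*y*z + x
tr(a b a b) = tr(b a) tr(b a) - tr(1)   [split at a repeated b] = z^2 - 2
reduce: tr(a b a) = tr(a) tr(b a) - tr(b)   [square of a] = x*z - y
tr(a b a b^2) = tr(b) tr(a b a b) - tr(a b a)   [square of b] = y*z^2 - x*z - y
so tr(a b^3 a b) = tr(b) tr(a b a b^2) - tr(a b a b)   [square of b] = y^2*z^2 - x*y*z - y^2 - z^2 + 2
so tr(a^2) = tr(a) tr(a) - tr(1)   [square of a] = x^2 - 2
so tr(b a^2 b) = tr(b) tr(a^2 b) - tr(a^2)   [square of b] = x*y*z - x^2 - y^2 + 2
tr(a b^3 a) = tr(b) tr(b a^2 b) - tr(b a^2)   [square of b] = x*y^2*z - x^2*y - y^3 - x*z + 3*y
tr(b a b^2 a b^2) = tr(b) tr(a b^3 a b) - tr(a b^3 a)   [square of b] = y^3*z^2 - 2*x*y^2*z + x^2*y - y*z^2 + x*z - y
reduce: tr(b a b^2 a b) = tr(b) tr(a b^2 a b) - tr(a b^2 a)   [square of b] = y^2*z^2 - 2*x*y*z + x^2 - 2
so tr(a b^2 a b^4) = tr(b) tr(b a b^2 a b^2) - tr(b a b^2 a b)   [square of b] = y^4*z^2 - 2*x*y^3*z + x^2*y^2 - 2*y^2*z^2 + 3*x*y*z - x^2 - y^2 + 2
so tr(a b^2 a b^5) = tr(b) tr(a b^2 a b^4) - tr(a b^2 a b^3)   [square of b] = y^5*z^2 - 2*x*y^4*z + x^2*y^3 - 3*y^3*z^2 + 5*x*y^2*z - 2*x^2*y - y^3 + y*z^2 - x*z + 3*y
so tr(b^6 a b^2 a) = tr(b) tr(a b^2 a b^5) - tr(a b^2 a b^4)   [square of b] = y^6*z^2 - 2*x*y^5*z + x^2*y^4 - 4*y^4*z^2 + 7*x*y^3*z - 3*x^2*y^2 - y^4 + 3*y^2*z^2 - 4*x*y*z + x^2 + 4*y^2 - 2
reduce: tr(a^-1 b^6 a b^2) = tr(b^6 a b^2) tr(a) - tr(b^6 a b^2 a)   [inverse elimination on a] = x*y^7*z - x^2*y^6 - y^6*z^2 - 4*x*y^5*z + 4*x^2*y^4 + 4*y^4*z^2 + 3*x*y^3*z - 3*x^2*y^2 + y^4 - 3*y^2*z^2 - 4*y^2 + 2
reduce: tr(a^-2 b^6 a b^2) = tr(a^-1 b^6 a b^2) tr(a) - tr(a^-1 b^6 a b^2 a)   [inverse elimination on a] = x^2*y^7*z - x^3*y^6 - x*y^6*z^2 - 4*x^2*y^5*z - y^7*z + 4*x^3*y^4 + x*y^6 + 4*x*y^4*z^2 + 3*x^2*y^3*z + 6*y^5*z - 3*x^3*y^2 - 4*x*y^4 - 3*x*y^2*z^2 - 10*y^3*z + 2*x*y^2 + 4*y*z + x
so tr(b^3 a b^2 a^-3 b^3) = tr(a^-2 b^6 a b^2) tr(a) - tr(a^-2 b^6 a b^2 a)   [inverse elimination on a] = x^3*y^7*z - x^4*y^6 - x^2*y^6*z^2 - 4*x^3*y^5*z - 2*x*y^7*z + 4*x^4*y^4 + 2*x^2*y^6 + 4*x^2*y^4*z^2 + y^6*z^2 + 3*x^3*y^3*z + 10*x*y^5*z - 3*x^4*y^2 - 8*x^2*y^4 - 3*x^2*y^2*z^2 - 4*y^4*z^2 - 13*x*y^3*z + 5*x^2*y^2 - y^4 + 3*y^2*z^2 + 4*x*y*z + x^2 + 4*y^2 - 2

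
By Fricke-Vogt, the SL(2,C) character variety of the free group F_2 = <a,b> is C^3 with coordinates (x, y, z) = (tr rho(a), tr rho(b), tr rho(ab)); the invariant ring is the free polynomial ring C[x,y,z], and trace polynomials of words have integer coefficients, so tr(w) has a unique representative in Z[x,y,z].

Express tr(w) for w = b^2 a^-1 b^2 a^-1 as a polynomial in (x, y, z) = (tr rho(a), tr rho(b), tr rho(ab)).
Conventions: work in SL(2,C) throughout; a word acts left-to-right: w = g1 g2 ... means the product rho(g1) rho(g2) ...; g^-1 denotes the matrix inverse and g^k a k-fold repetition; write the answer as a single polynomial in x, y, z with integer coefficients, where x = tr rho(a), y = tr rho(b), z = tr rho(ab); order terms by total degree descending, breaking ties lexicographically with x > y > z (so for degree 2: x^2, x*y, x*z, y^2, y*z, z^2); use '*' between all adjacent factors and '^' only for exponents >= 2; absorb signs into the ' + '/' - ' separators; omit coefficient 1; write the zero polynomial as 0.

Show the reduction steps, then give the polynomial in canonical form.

x^2*y^4 - 2*x*y^3*z - 2*x^2*y^2 + y^2*z^2 + 2*x*y*z + x^2 - 2

trace(b^2) = trace(b) trace(b) - trace(1) = y^2 - 2
trace(b^3) = trace(b) trace(b^2) - trace(b) = y^3 - 3*y
reduce: trace(b^4) = trace(b) trace(b^3) - trace(b^2) = y^4 - 4*y^2 + 2
reduce: trace(b a b) = trace(b) trace(a b) - trace(a) = y*z - x
trace(b a b^2) = trace(b) trace(b a b) - trace(b a) = y^2*z - x*y - z
trace(b^4 a) = trace(b) trace(b a b^2) - trace(b a b) = y^3*z - x*y^2 - 2*y*z + x
so trace(b^2 a^-1 b^2) = trace(b^4) trace(a) - trace(b^4 a) = x*y^4 - y^3*z - 3*x*y^2 + 2*y*z + x
trace(a b a b) = trace(b a) trace(b a) - trace(1)   [split at repeated b] = z^2 - 2
trace(a b a) = trace(a) trace(b a) - trace(b) = x*z - y
trace(a b^2 a b) = trace(b) trace(a b a b) - trace(a b a) = y*z^2 - x*z - y
reduce: trace(a b^2 a) = trace(a) trace(b^2 a) - trace(b^2) = x*y*z - x^2 - y^2 + 2
trace(b^2 a b^2 a) = trace(b) trace(a b^2 a b) - trace(a b^2 a) = y^2*z^2 - 2*x*y*z + x^2 - 2
trace(b^2 a^-1 b^2 a) = trace(b^2 a b^2) trace(a) - trace(b^2 a b^2 a) = x*y^3*z - x^2*y^2 - y^2*z^2 + 2
reduce: trace(b^2 a^-1 b^2 a^-1) = trace(b^2 a^-1 b^2) trace(a) - trace(b^2 a^-1 b^2 a) = x^2*y^4 - 2*x*y^3*z - 2*x^2*y^2 + y^2*z^2 + 2*x*y*z + x^2 - 2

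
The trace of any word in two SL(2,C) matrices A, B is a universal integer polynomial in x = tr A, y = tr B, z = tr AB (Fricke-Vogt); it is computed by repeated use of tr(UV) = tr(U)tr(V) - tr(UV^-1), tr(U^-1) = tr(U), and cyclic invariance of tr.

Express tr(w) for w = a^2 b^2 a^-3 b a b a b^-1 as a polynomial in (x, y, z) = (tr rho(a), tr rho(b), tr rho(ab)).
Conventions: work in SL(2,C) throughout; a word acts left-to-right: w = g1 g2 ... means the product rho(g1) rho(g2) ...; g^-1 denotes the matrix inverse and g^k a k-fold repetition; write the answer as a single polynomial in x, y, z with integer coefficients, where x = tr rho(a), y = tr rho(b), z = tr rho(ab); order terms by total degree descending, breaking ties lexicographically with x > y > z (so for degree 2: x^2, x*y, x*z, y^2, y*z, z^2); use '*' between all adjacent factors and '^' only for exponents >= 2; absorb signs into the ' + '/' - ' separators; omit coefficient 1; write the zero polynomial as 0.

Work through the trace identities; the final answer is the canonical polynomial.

x^5*y^3*z^2 - x^6*y^2*z - x^4*y^4*z - 2*x^4*y^2*z^3 + x^5*y*z^2 - x^3*y^3*z^2 + x^3*y*z^4 + 7*x^4*y^2*z + 2*x^2*y^4*z + 3*x^2*y^2*z^3 - x^5*y - x^3*y^3 - 6*x^3*y*z^2 - x*y^3*z^2 - x*y*z^4 - 9*x^2*y^2*z + 5*x^3*y + x*y^3 + 6*x*y*z^2 - x^2*z - z^3 - 5*x*y + 3*z

reduce: tr(a b a b) = tr(b a) * tr(b a) - tr(1) = z^2 - 2
tr(a b a) = tr(a) * tr(b a) - tr(b) = x*z - y
tr(b^2 a b a) = tr(b) * tr(a b a b) - tr(a b a) = y*z^2 - x*z - y
tr(b a b) = tr(b) * tr(a b) - tr(a) = y*z - x
tr(b^2 a b) = tr(b) * tr(b a b) - tr(b a) = y^2*z - x*y - z
so tr(b a b a^2 b) = tr(a) * tr(b^2 a b a) - tr(b^2 a b) = x*y*z^2 - x^2*z - y^2*z + z
tr(b a b a^2) = tr(a) * tr(b a b a) - tr(b a b) = x*z^2 - y*z - x
tr(b^3 a b a^2) = tr(b) * tr(b a b a^2 b) - tr(b a b a^2) = x*y^2*z^2 - x^2*y*z - y^3*z - x*z^2 + 2*y*z + x
tr(b^3 a b a) = tr(b) * tr(a b a b^2) - tr(a b a b) = y^2*z^2 - x*y*z - y^2 - z^2 + 2
reduce: tr(a^2 b^3 a b a) = tr(a) * tr(b^3 a b a^2) - tr(b^3 a b a) = x^2*y^2*z^2 - x^3*y*z - x*y^3*z - x^2*z^2 - y^2*z^2 + 3*x*y*z + x^2 + y^2 + z^2 - 2
so tr(a b a b a b) = tr(b a) * tr(b a b a) - tr(b^-1 a^-1) = z^3 - 3*z
reduce: tr(b^2 a b a b a) = tr(b) * tr(a b a b a b) - tr(a b a b a) = y*z^3 - x*z^2 - 2*y*z + x
tr(b a b a b a^2 b) = tr(a) * tr(b^2 a b a b a) - tr(b^2 a b a b) = x*y*z^3 - x^2*z^2 - y^2*z^2 - x*y*z + x^2 + y^2 + z^2 - 2
so tr(b a b a b a^2) = tr(a) * tr(b a b a b a) - tr(b a b a b) = x*z^3 - y*z^2 - 2*x*z + y
tr(a^2 b^3 a b a b) = tr(b) * tr(b a b a b a^2 b) - tr(b a b a b a^2) = x*y^2*z^3 - x^2*y*z^2 - y^3*z^2 - x*y^2*z - x*z^3 + x^2*y + y^3 + 2*y*z^2 + 2*x*z - 3*y
reduce: tr(b a b a b^-1 a^2 b^2) = tr(a^2 b^3 a b a) * tr(b) - tr(a^2 b^3 a b a b) = x^2*y^3*z^2 - x^3*y^2*z - x*y^4*z - x*y^2*z^3 + 4*x*y^2*z + x*z^3 - y*z^2 - 2*x*z + y
tr(a^2 b^2 a b a b a) = tr(a) * tr(a b^2 a b a b a) - tr(a b^2 a b a b) = x^2*y*z^3 - x^3*z^2 - x*y^2*z^2 - x^2*y*z - y*z^3 + x^3 + x*y^2 + 2*x*z^2 + 2*y*z - 3*x
reduce: tr(a b a b a b a b) = tr(a b a b a b) * tr(a b) - tr(b a b a) = z^4 - 4*z^2 + 2
reduce: tr(b^2 a b a b a b a) = tr(b) * tr(a b a b a b a b) - tr(a b a b a b a) = y*z^4 - x*z^3 - 3*y*z^2 + 2*x*z + y
tr(b^2 a b a b a b) = tr(b) * tr(a b a b a b^2) - tr(a b a b a b) = y^2*z^3 - x*y*z^2 - 2*y^2*z - z^3 + x*y + 3*z
tr(a^2 b^2 a b a b a b) = tr(a) * tr(b^2 a b a b a b a) - tr(b^2 a b a b a b) = x*y*z^4 - x^2*z^3 - y^2*z^3 - 2*x*y*z^2 + 2*x^2*z + 2*y^2*z + z^3 - 3*z
tr(b a b a b^-1 a^2 b^2 a) = tr(a^2 b^2 a b a b a) * tr(b) - tr(a^2 b^2 a b a b a b) = x^2*y^2*z^3 - x^3*y*z^2 - x*y^3*z^2 - x*y*z^4 - x^2*y^2*z + x^2*z^3 + x^3*y + x*y^3 + 4*x*y*z^2 - 2*x^2*z - z^3 - 3*x*y + 3*z
tr(a^-1 b a b a b^-1 a^2 b^2) = tr(b a b a b^-1 a^2 b^2) * tr(a) - tr(b a b a b^-1 a^2 b^2 a) = x^3*y^3*z^2 - x^4*y^2*z - x^2*y^4*z - 2*x^2*y^2*z^3 + x^3*y*z^2 + x*y^3*z^2 + x*y*z^4 + 5*x^2*y^2*z - x^3*y - x*y^3 - 5*x*y*z^2 + z^3 + 4*x*y - 3*z
so tr(b a b a b^-1 a^2 b^2 a^-2) = tr(a^-1 b a b a b^-1 a^2 b^2) * tr(a) - tr(a^-1 b a b a b^-1 a^2 b^2 a) = x^4*y^3*z^2 - x^5*y^2*z - x^3*y^4*z - 2*x^3*y^2*z^3 + x^4*y*z^2 + x^2*y*z^4 + 6*x^3*y^2*z + x*y^4*z + x*y^2*z^3 - x^4*y - x^2*y^3 - 5*x^2*y*z^2 - 4*x*y^2*z + 4*x^2*y + y*z^2 - x*z - y
tr(a^2 b^2 a^-3 b a b a b^-1) = tr(b a b a b^-1 a^2 b^2 a^-2) * tr(a) - tr(b a b a b^-1 a^2 b^2 a^-1) = x^5*y^3*z^2 - x^6*y^2*z - x^4*y^4*z - 2*x^4*y^2*z^3 + x^5*y*z^2 - x^3*y^3*z^2 + x^3*y*z^4 + 7*x^4*y^2*z + 2*x^2*y^4*z + 3*x^2*y^2*z^3 - x^5*y - x^3*y^3 - 6*x^3*y*z^2 - x*y^3*z^2 - x*y*z^4 - 9*x^2*y^2*z + 5*x^3*y + x*y^3 + 6*x*y*z^2 - x^2*z - z^3 - 5*x*y + 3*z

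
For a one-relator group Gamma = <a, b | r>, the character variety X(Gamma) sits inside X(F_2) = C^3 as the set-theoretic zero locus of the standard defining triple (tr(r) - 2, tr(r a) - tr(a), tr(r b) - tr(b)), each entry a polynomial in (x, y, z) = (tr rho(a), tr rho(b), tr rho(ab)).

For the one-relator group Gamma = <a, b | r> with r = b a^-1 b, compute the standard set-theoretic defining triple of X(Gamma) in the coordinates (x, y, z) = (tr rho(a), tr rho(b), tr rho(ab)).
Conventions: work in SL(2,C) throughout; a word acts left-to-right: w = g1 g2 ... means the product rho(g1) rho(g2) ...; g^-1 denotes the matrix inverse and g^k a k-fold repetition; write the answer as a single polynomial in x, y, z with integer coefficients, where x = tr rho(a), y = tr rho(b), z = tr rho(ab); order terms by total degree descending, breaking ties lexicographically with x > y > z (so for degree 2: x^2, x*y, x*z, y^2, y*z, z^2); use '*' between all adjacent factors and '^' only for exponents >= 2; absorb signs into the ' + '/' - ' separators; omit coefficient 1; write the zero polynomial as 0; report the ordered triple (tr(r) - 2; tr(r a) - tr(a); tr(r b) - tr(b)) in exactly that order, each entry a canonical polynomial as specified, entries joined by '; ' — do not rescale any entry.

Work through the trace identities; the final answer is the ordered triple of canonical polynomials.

x*y^2 - y*z - x - 2; x*y*z - x^2 - z^2 - x + 2; x*y^3 - y^2*z - 2*x*y - y + z

reduce: trace(b^2) = trace(b)*trace(b) - trace(1) = y^2 - 2
so trace(b^2 a) = trace(b)*trace(a b) - trace(a) = y*z - x
trace(b a^-1 b) = trace(b^2)*trace(a) - trace(b^2 a) = x*y^2 - y*z - x
trace(b a b a) = trace(a b)*trace(a b) - trace(1)   [split at repeated a] = z^2 - 2
so trace(b a^-1 b a) = trace(b a b)*trace(a) - trace(b a b a) = x*y*z - x^2 - z^2 + 2
so trace(b^3) = trace(b)*trace(b^2) - trace(b) = y^3 - 3*y
trace(b^3 a) = trace(b)*trace(b a b) - trace(b a) = y^2*z - x*y - z
trace(b a^-1 b^2) = trace(b^3)*trace(a) - trace(b^3 a) = x*y^3 - y^2*z - 2*x*y + z
assemble the triple (trace(r) - 2; trace(r a) - x; trace(r b) - y)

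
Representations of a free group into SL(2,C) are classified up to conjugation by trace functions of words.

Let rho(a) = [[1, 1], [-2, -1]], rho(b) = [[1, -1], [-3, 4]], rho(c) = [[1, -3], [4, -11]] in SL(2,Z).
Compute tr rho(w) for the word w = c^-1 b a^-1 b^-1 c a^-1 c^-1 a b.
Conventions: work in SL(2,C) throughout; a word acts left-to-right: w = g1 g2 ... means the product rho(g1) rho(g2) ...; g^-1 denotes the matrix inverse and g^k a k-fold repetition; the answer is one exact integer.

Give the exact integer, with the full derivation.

rho(c^-1) = [[-11, 3], [-4, 1]]
... * rho(b) = [[1, -1], [-3, 4]]  ->  [[-20, 23], [-7, 8]]
... * rho(a^-1) = [[-1, -1], [2, 1]]  ->  [[66, 43], [23, 15]]
... * rho(b^-1) = [[4, 1], [3, 1]]  ->  [[393, 109], [137, 38]]
... * rho(c) = [[1, -3], [4, -11]]  ->  [[829, -2378], [289, -829]]
... * rho(a^-1) = [[-1, -1], [2, 1]]  ->  [[-5585, -3207], [-1947, -1118]]
... * rho(c^-1) = [[-11, 3], [-4, 1]]  ->  [[74263, -19962], [25889, -6959]]
... * rho(a) = [[1, 1], [-2, -1]]  ->  [[114187, 94225], [39807, 32848]]
... * rho(b) = [[1, -1], [-3, 4]]  ->  [[-168488, 262713], [-58737, 91585]]
tr = -168488 + 91585 = -76903

-76903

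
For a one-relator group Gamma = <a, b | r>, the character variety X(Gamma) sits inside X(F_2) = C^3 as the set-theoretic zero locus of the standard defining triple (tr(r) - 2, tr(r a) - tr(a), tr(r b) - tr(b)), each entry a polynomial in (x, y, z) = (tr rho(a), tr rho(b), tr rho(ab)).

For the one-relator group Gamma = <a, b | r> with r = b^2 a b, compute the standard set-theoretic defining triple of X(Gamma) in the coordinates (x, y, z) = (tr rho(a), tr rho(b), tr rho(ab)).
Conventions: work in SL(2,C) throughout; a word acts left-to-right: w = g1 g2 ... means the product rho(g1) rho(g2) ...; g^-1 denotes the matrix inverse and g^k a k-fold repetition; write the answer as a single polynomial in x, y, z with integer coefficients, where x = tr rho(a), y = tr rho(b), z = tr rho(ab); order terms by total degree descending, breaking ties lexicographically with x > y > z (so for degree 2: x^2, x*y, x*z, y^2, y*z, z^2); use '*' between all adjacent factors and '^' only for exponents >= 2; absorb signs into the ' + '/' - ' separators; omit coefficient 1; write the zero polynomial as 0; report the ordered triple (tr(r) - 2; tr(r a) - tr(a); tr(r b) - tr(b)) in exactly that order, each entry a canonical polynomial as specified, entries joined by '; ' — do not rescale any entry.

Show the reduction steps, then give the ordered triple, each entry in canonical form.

trace(a b^2) = trace(b) * trace(a b) - trace(a)   [square of b] = y*z - x
trace(b^2 a b) = trace(b) * trace(a b^2) - trace(a b)   [square of b] = y^2*z - x*y - z
trace(a b a b) = trace(b a) * trace(b a) - trace(1)   [split at a repeated b] = z^2 - 2
trace(a b a) = trace(a) * trace(b a) - trace(b)   [square of a] = x*z - y
trace(b^2 a b a) = trace(b) * trace(a b a b) - trace(a b a)   [square of b] = y*z^2 - x*z - y
trace(b^2 a b^2) = trace(b) * trace(b a b^2) - trace(b a b) = y^3*z - x*y^2 - 2*y*z + x
assemble the triple (trace(r) - 2; trace(r a) - x; trace(r b) - y)

y^2*z - x*y - z - 2; y*z^2 - x*z - x - y; y^3*z - x*y^2 - 2*y*z + x - y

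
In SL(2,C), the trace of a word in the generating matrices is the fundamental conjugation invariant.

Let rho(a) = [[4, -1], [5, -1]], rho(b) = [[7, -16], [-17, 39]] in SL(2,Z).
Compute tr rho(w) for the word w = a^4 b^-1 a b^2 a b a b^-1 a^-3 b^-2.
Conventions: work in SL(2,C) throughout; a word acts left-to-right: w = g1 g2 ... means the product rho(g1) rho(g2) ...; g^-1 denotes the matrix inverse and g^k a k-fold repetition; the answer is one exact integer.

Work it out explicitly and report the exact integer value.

rho(a) = [[4, -1], [5, -1]]
... * rho(a) = [[4, -1], [5, -1]]  ->  [[11, -3], [15, -4]]
... * rho(a) = [[4, -1], [5, -1]]  ->  [[29, -8], [40, -11]]
... * rho(a) = [[4, -1], [5, -1]]  ->  [[76, -21], [105, -29]]
... * rho(b^-1) = [[39, 16], [17, 7]]  ->  [[2607, 1069], [3602, 1477]]
... * rho(a) = [[4, -1], [5, -1]]  ->  [[15773, -3676], [21793, -5079]]
... * rho(b) = [[7, -16], [-17, 39]]  ->  [[172903, -395732], [238894, -546769]]
... * rho(b) = [[7, -16], [-17, 39]]  ->  [[7937765, -18199996], [10967331, -25146295]]
... * rho(a) = [[4, -1], [5, -1]]  ->  [[-59248920, 10262231], [-81862151, 14178964]]
... * rho(b) = [[7, -16], [-17, 39]]  ->  [[-589200367, 1348209729], [-814077445, 1862774012]]
... * rho(a) = [[4, -1], [5, -1]]  ->  [[4384247177, -759009362], [6057560280, -1048696567]]
... * rho(b^-1) = [[39, 16], [17, 7]]  ->  [[158082480749, 64834889298], [218417009281, 89580088511]]
... * rho(a^-1) = [[-1, 1], [-5, 4]]  ->  [[-482256927239, 417422037941], [-666317451836, 576737363325]]
... * rho(a^-1) = [[-1, 1], [-5, 4]]  ->  [[-1604853262466, 1187431224525], [-2217369364789, 1640632001464]]
... * rho(a^-1) = [[-1, 1], [-5, 4]]  ->  [[-4332302860159, 3144871635634], [-5985790642531, 4345158641067]]
... * rho(b^-1) = [[39, 16], [17, 7]]  ->  [[-115496993740423, -47302744313106], [-159578138160570, -65356539793027]]
... * rho(b^-1) = [[39, 16], [17, 7]]  ->  [[-5308529409199299, -2179071110038510], [-7334608564743689, -3010745989120309]]
tr = -5308529409199299 + -3010745989120309 = -8319275398319608

-8319275398319608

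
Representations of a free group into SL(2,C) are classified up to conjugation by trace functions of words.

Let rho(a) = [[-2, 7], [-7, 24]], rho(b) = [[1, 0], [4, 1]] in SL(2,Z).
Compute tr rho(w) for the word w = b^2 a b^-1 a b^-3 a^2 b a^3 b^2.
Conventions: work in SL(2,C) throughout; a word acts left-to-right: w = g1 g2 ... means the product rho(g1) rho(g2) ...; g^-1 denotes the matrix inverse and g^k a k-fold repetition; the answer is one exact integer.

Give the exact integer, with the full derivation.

rho(b) = [[1, 0], [4, 1]]
... * rho(b) = [[1, 0], [4, 1]]  ->  [[1, 0], [8, 1]]
... * rho(a) = [[-2, 7], [-7, 24]]  ->  [[-2, 7], [-23, 80]]
... * rho(b^-1) = [[1, 0], [-4, 1]]  ->  [[-30, 7], [-343, 80]]
... * rho(a) = [[-2, 7], [-7, 24]]  ->  [[11, -42], [126, -481]]
... * rho(b^-1) = [[1, 0], [-4, 1]]  ->  [[179, -42], [2050, -481]]
... * rho(b^-1) = [[1, 0], [-4, 1]]  ->  [[347, -42], [3974, -481]]
... * rho(b^-1) = [[1, 0], [-4, 1]]  ->  [[515, -42], [5898, -481]]
... * rho(a) = [[-2, 7], [-7, 24]]  ->  [[-736, 2597], [-8429, 29742]]
... * rho(a) = [[-2, 7], [-7, 24]]  ->  [[-16707, 57176], [-191336, 654805]]
... * rho(b) = [[1, 0], [4, 1]]  ->  [[211997, 57176], [2427884, 654805]]
... * rho(a) = [[-2, 7], [-7, 24]]  ->  [[-824226, 2856203], [-9439403, 32710508]]
... * rho(a) = [[-2, 7], [-7, 24]]  ->  [[-18344969, 62779290], [-210094750, 718976371]]
... * rho(a) = [[-2, 7], [-7, 24]]  ->  [[-402765092, 1378288177], [-4612645097, 15784769654]]
... * rho(b) = [[1, 0], [4, 1]]  ->  [[5110387616, 1378288177], [58526433519, 15784769654]]
... * rho(b) = [[1, 0], [4, 1]]  ->  [[10623540324, 1378288177], [121665512135, 15784769654]]
tr = 10623540324 + 15784769654 = 26408309978

26408309978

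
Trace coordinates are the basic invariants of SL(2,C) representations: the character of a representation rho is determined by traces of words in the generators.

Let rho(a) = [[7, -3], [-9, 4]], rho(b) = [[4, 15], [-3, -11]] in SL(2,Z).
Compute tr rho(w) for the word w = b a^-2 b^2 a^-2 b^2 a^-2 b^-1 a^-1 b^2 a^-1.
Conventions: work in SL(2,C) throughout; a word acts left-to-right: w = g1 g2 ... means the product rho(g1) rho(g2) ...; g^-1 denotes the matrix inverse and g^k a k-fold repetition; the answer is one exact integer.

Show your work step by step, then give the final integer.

1272385686590831

rho(b) = [[4, 15], [-3, -11]]
... * rho(a^-1) = [[4, 3], [9, 7]]  ->  [[151, 117], [-111, -86]]
... * rho(a^-1) = [[4, 3], [9, 7]]  ->  [[1657, 1272], [-1218, -935]]
... * rho(b) = [[4, 15], [-3, -11]]  ->  [[2812, 10863], [-2067, -7985]]
... * rho(b) = [[4, 15], [-3, -11]]  ->  [[-21341, -77313], [15687, 56830]]
... * rho(a^-1) = [[4, 3], [9, 7]]  ->  [[-781181, -605214], [574218, 444871]]
... * rho(a^-1) = [[4, 3], [9, 7]]  ->  [[-8571650, -6580041], [6300711, 4836751]]
... * rho(b) = [[4, 15], [-3, -11]]  ->  [[-14546477, -56194299], [10692591, 41306404]]
... * rho(b) = [[4, 15], [-3, -11]]  ->  [[110396989, 399940134], [-81148848, -293981579]]
... * rho(a^-1) = [[4, 3], [9, 7]]  ->  [[4041049162, 3130771905], [-2970429603, -2301317597]]
... * rho(a^-1) = [[4, 3], [9, 7]]  ->  [[44341143793, 34038550821], [-32593576785, -25020511988]]
... * rho(b^-1) = [[-11, -15], [3, 4]]  ->  [[-385636929260, -528962953611], [283467808671, 388821603823]]
... * rho(a^-1) = [[4, 3], [9, 7]]  ->  [[-6303214299539, -4859651463057], [4633265669091, 3572154652774]]
... * rho(b) = [[4, 15], [-3, -11]]  ->  [[-10633902808985, -41092048399458], [7816598718042, 30205283855851]]
... * rho(b) = [[4, 15], [-3, -11]]  ->  [[80740533962434, 292503990259263], [-59349456695385, -215009141643731]]
... * rho(a^-1) = [[4, 3], [9, 7]]  ->  [[2955498048183103, 2289749533702143], [-2172480101575119, -1683112361592272]]
tr = 2955498048183103 + -1683112361592272 = 1272385686590831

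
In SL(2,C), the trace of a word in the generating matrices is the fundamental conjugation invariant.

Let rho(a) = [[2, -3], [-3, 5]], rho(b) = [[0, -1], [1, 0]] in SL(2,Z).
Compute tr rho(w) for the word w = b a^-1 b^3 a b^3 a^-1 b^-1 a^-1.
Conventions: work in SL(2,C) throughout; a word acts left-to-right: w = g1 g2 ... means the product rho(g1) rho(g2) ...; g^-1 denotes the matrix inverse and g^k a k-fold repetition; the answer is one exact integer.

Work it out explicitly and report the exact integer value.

rho(b) = [[0, -1], [1, 0]]
... * rho(a^-1) = [[5, 3], [3, 2]]  ->  [[-3, -2], [5, 3]]
... * rho(b) = [[0, -1], [1, 0]]  ->  [[-2, 3], [3, -5]]
... * rho(b) = [[0, -1], [1, 0]]  ->  [[3, 2], [-5, -3]]
... * rho(b) = [[0, -1], [1, 0]]  ->  [[2, -3], [-3, 5]]
... * rho(a) = [[2, -3], [-3, 5]]  ->  [[13, -21], [-21, 34]]
... * rho(b) = [[0, -1], [1, 0]]  ->  [[-21, -13], [34, 21]]
... * rho(b) = [[0, -1], [1, 0]]  ->  [[-13, 21], [21, -34]]
... * rho(b) = [[0, -1], [1, 0]]  ->  [[21, 13], [-34, -21]]
... * rho(a^-1) = [[5, 3], [3, 2]]  ->  [[144, 89], [-233, -144]]
... * rho(b^-1) = [[0, 1], [-1, 0]]  ->  [[-89, 144], [144, -233]]
... * rho(a^-1) = [[5, 3], [3, 2]]  ->  [[-13, 21], [21, -34]]
tr = -13 + -34 = -47

-47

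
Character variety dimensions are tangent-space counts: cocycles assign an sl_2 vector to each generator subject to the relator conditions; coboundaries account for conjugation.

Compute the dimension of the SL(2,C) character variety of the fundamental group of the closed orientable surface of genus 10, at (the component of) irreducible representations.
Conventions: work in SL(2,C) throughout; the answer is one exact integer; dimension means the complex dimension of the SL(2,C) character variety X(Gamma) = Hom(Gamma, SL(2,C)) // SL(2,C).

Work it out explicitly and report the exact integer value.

pi_1 of the closed genus-10 surface has 20 generators bound by the single product-of-commutators relator.
Unconstrained cocycle data is one sl_2 vector per generator (60 dimensions), cut by the relator condition d_2(z) = 0.
At an irreducible rho, H^2 = coker(d_2) vanishes (Poincare duality: H^2 is dual to H^0 = invariants = 0), so d_2 is surjective onto sl_2 and dim Z^1 = 60 - 3 = 57.
Coboundaries contribute dim B^1 = 3 (injective at irreducible rho).
Hence dim X = 57 - 3 = 54.

54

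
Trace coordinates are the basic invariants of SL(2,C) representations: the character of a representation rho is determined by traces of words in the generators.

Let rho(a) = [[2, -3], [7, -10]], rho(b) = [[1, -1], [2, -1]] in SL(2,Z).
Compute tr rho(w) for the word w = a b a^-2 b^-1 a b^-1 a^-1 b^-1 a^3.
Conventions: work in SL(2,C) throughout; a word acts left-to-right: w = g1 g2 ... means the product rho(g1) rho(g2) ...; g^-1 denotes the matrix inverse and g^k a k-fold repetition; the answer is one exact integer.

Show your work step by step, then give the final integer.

rho(a) = [[2, -3], [7, -10]]
... * rho(b) = [[1, -1], [2, -1]]  ->  [[-4, 1], [-13, 3]]
... * rho(a^-1) = [[-10, 3], [-7, 2]]  ->  [[33, -10], [109, -33]]
... * rho(a^-1) = [[-10, 3], [-7, 2]]  ->  [[-260, 79], [-859, 261]]
... * rho(b^-1) = [[-1, 1], [-2, 1]]  ->  [[102, -181], [337, -598]]
... * rho(a) = [[2, -3], [7, -10]]  ->  [[-1063, 1504], [-3512, 4969]]
... * rho(b^-1) = [[-1, 1], [-2, 1]]  ->  [[-1945, 441], [-6426, 1457]]
... * rho(a^-1) = [[-10, 3], [-7, 2]]  ->  [[16363, -4953], [54061, -16364]]
... * rho(b^-1) = [[-1, 1], [-2, 1]]  ->  [[-6457, 11410], [-21333, 37697]]
... * rho(a) = [[2, -3], [7, -10]]  ->  [[66956, -94729], [221213, -312971]]
... * rho(a) = [[2, -3], [7, -10]]  ->  [[-529191, 746422], [-1748371, 2466071]]
... * rho(a) = [[2, -3], [7, -10]]  ->  [[4166572, -5876647], [13765755, -19415597]]
tr = 4166572 + -19415597 = -15249025

-15249025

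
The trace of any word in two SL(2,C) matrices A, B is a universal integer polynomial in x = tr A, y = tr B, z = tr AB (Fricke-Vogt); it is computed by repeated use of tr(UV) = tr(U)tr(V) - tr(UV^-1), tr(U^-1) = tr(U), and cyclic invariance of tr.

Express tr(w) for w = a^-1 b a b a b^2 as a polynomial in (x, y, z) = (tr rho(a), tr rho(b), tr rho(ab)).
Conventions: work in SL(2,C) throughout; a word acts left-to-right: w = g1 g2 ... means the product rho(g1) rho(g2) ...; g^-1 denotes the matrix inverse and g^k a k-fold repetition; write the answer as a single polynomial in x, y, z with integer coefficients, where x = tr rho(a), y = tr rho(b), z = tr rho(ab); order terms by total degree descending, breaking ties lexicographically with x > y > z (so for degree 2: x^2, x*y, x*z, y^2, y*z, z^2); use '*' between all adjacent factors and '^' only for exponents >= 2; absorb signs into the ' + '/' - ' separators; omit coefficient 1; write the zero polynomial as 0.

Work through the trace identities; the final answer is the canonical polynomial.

trace(a b a b) = trace(b a) * trace(b a) - trace(1)   [split at repeated b] = z^2 - 2
trace(a b a) = trace(a) * trace(b a) - trace(b) = x*z - y
trace(a b a b^2) = trace(b) * trace(a b a b) - trace(a b a) = y*z^2 - x*z - y
trace(b a b a b^2) = trace(b) * trace(a b a b^2) - trace(a b a b) = y^2*z^2 - x*y*z - y^2 - z^2 + 2
trace(a b a b a b) = trace(b a b a) * trace(b a) - trace(a b)   [split at repeated b] = z^3 - 3*z
trace(b a b) = trace(b) * trace(a b) - trace(a) = y*z - x
trace(a b a b a) = trace(a) * trace(b a b a) - trace(b a b) = x*z^2 - y*z - x
trace(b a b a b^2 a) = trace(b) * trace(a b a b a b) - trace(a b a b a) = y*z^3 - x*z^2 - 2*y*z + x
trace(a^-1 b a b a b^2) = trace(b a b a b^2) * trace(a) - trace(b a b a b^2 a) = x*y^2*z^2 - x^2*y*z - y*z^3 - x*y^2 + 2*y*z + x

x*y^2*z^2 - x^2*y*z - y*z^3 - x*y^2 + 2*y*z + x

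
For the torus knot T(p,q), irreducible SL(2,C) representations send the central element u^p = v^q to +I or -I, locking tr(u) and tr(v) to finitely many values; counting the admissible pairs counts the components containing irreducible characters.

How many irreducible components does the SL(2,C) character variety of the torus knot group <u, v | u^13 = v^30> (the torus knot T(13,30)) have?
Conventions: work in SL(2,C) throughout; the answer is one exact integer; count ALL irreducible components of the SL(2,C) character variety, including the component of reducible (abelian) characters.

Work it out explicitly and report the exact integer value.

In the torus knot group T(13,30), u^13 = v^30 is central, so an irreducible representation sends it to +I or -I (Schur).
This locks tr(u) to 2*cos(pi*alpha/13), alpha in 1..12, and tr(v) to 2*cos(pi*beta/30), beta in 1..29, on each component of irreducible characters.
u^13 = (-1)^alpha I and v^30 = (-1)^beta I must agree, so alpha and beta have equal parity.
Counting: 6 odd alphas x 15 odd betas + 6 even alphas x 14 even betas = 90 + 84 = 174.
Total: 174 irreducible-character components + 1 reducible (abelian) component = 175.

175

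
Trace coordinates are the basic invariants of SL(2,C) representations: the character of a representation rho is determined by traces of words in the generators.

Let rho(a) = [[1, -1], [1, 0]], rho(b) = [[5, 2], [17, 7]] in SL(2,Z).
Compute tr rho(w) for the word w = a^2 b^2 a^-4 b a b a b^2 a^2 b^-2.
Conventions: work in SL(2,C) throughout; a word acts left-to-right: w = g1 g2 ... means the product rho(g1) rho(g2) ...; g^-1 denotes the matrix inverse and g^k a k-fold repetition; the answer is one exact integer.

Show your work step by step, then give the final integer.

1358763406

rho(a) = [[1, -1], [1, 0]]
... * rho(a) = [[1, -1], [1, 0]]  ->  [[0, -1], [1, -1]]
... * rho(b) = [[5, 2], [17, 7]]  ->  [[-17, -7], [-12, -5]]
... * rho(b) = [[5, 2], [17, 7]]  ->  [[-204, -83], [-145, -59]]
... * rho(a^-1) = [[0, 1], [-1, 1]]  ->  [[83, -287], [59, -204]]
... * rho(a^-1) = [[0, 1], [-1, 1]]  ->  [[287, -204], [204, -145]]
... * rho(a^-1) = [[0, 1], [-1, 1]]  ->  [[204, 83], [145, 59]]
... * rho(a^-1) = [[0, 1], [-1, 1]]  ->  [[-83, 287], [-59, 204]]
... * rho(b) = [[5, 2], [17, 7]]  ->  [[4464, 1843], [3173, 1310]]
... * rho(a) = [[1, -1], [1, 0]]  ->  [[6307, -4464], [4483, -3173]]
... * rho(b) = [[5, 2], [17, 7]]  ->  [[-44353, -18634], [-31526, -13245]]
... * rho(a) = [[1, -1], [1, 0]]  ->  [[-62987, 44353], [-44771, 31526]]
... * rho(b) = [[5, 2], [17, 7]]  ->  [[439066, 184497], [312087, 131140]]
... * rho(b) = [[5, 2], [17, 7]]  ->  [[5331779, 2169611], [3789815, 1542154]]
... * rho(a) = [[1, -1], [1, 0]]  ->  [[7501390, -5331779], [5331969, -3789815]]
... * rho(a) = [[1, -1], [1, 0]]  ->  [[2169611, -7501390], [1542154, -5331969]]
... * rho(b^-1) = [[7, -2], [-17, 5]]  ->  [[142710907, -41846172], [101438551, -29744153]]
... * rho(b^-1) = [[7, -2], [-17, 5]]  ->  [[1710361273, -494652674], [1215720458, -351597867]]
tr = 1710361273 + -351597867 = 1358763406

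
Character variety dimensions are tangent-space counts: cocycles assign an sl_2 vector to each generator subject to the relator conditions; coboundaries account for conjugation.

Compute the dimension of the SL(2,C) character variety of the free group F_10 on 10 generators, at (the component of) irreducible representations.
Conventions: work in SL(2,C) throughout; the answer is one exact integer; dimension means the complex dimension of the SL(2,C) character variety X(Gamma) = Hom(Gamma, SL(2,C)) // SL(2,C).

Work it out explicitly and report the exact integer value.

27

Here Gamma is free of rank 10 — no relator constrains a cocycle.
So Z^1 = (sl_2)^10 in full: dim Z^1 = 30.
At an irreducible rho the centralizer of the image in sl_2 is 0, so the coboundary map sl_2 -> Z^1 is injective: dim B^1 = 3.
Therefore dim X = 30 - 3 = 27.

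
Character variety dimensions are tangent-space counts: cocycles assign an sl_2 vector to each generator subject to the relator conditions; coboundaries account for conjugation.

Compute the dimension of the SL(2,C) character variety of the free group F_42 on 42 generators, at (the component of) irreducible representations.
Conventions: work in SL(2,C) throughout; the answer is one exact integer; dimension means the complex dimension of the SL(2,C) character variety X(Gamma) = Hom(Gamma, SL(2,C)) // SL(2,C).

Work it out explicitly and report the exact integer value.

123

Gamma = F_42 has 42 generators and no relators.
A cocycle picks one sl_2 vector per generator freely, giving dim Z^1 = 3*42 = 126.
dim B^1 = 3: the coboundary map is injective because an irreducible image has centralizer 0 in sl_2.
dim H^1 = 126 - 3 = 123, which is dim X.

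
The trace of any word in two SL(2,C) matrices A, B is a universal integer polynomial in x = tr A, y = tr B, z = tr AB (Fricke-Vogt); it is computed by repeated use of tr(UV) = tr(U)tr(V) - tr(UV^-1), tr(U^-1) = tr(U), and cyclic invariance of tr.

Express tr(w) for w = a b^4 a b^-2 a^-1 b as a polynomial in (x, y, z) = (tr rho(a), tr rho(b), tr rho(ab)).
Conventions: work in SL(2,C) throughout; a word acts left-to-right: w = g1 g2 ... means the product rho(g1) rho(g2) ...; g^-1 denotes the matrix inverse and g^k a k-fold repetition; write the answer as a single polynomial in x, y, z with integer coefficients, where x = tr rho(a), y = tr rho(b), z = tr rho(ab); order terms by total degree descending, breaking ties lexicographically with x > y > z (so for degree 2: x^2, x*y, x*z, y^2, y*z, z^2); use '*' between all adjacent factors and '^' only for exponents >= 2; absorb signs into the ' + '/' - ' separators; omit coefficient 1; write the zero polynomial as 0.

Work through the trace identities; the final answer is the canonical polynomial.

-x*y^5*z^2 + 2*x^2*y^4*z + y^6*z + y^4*z^3 - x^3*y^3 - x*y^5 + x*y^3*z^2 - 3*x^2*y^2*z - 6*y^4*z - 2*y^2*z^3 + x^3*y + 5*x*y^3 + x*y*z^2 + 9*y^2*z - 5*x*y - z

tr(b a b) = tr(b) tr(a b) - tr(a)  (reduce the b square) = y*z - x
tr(b a b^2) = tr(b) tr(b a b) - tr(b a)  (reduce the b square) = y^2*z - x*y - z
reduce: tr(b^2 a b^2) = tr(b) tr(b a b^2) - tr(b a b)  (reduce the b square) = y^3*z - x*y^2 - 2*y*z + x
tr(b a b^4) = tr(b) tr(b^2 a b^2) - tr(b^2 a b)  (reduce the b square) = y^4*z - x*y^3 - 3*y^2*z + 2*x*y + z
tr(a b a b) = tr(b a) tr(b a) - tr(1)  (split on b) = z^2 - 2
reduce: tr(a b a) = tr(a) tr(b a) - tr(b)  (reduce the a square) = x*z - y
tr(a b^2 a b) = tr(b) tr(a b a b) - tr(a b a)  (reduce the b square) = y*z^2 - x*z - y
so tr(b^2) = tr(b) tr(b) - tr(1)  (reduce the b square) = y^2 - 2
tr(a b^2 a) = tr(a) tr(b^2 a) - tr(b^2)  (reduce the a square) = x*y*z - x^2 - y^2 + 2
tr(b a b^2 a b) = tr(b) tr(a b^2 a b) - tr(a b^2 a)  (reduce the b square) = y^2*z^2 - 2*x*y*z + x^2 - 2
so tr(a b^2 a b^3) = tr(b) tr(b a b^2 a b) - tr(b a b^2 a)  (reduce the b square) = y^3*z^2 - 2*x*y^2*z + x^2*y - y*z^2 + x*z - y
so tr(b a b^4 a b) = tr(b) tr(a b^2 a b^3) - tr(a b^2 a b^2)  (reduce the b square) = y^4*z^2 - 2*x*y^3*z + x^2*y^2 - 2*y^2*z^2 + 3*x*y*z - x^2 - y^2 + 2
tr(a b a b a b) = tr(a b a b) tr(a b) - tr(b a)  (split on a) = z^3 - 3*z
reduce: tr(a b a b a) = tr(a) tr(b a b a) - tr(b a b)  (reduce the a square) = x*z^2 - y*z - x
tr(b a b a b a b) = tr(b) tr(a b a b a b) - tr(a b a b a)  (reduce the b square) = y*z^3 - x*z^2 - 2*y*z + x
tr(b a b a b a b^2) = tr(b) tr(b a b a b a b) - tr(b a b a b a)  (reduce the b square) = y^2*z^3 - x*y*z^2 - 2*y^2*z - z^3 + x*y + 3*z
tr(b a b^4 a b a) = tr(b) tr(b a b a b a b^2) - tr(b a b a b a b)  (reduce the b square) = y^3*z^3 - x*y^2*z^2 - 2*y^3*z - 2*y*z^3 + x*y^2 + x*z^2 + 5*y*z - x
tr(a^-1 b a b^4 a b) = tr(b a b^4 a b) tr(a) - tr(b a b^4 a b a)  (eliminate a^-1) = x*y^4*z^2 - 2*x^2*y^3*z - y^3*z^3 + x^3*y^2 - x*y^2*z^2 + 3*x^2*y*z + 2*y^3*z + 2*y*z^3 - x^3 - 2*x*y^2 - x*z^2 - 5*y*z + 3*x
reduce: tr(a^-1 b a b^4 a b^-1) = tr(a^-1 b a b^4 a) tr(b) - tr(a^-1 b a b^4 a b)  (eliminate b^-1) = -x*y^4*z^2 + 2*x^2*y^3*z + y^5*z + y^3*z^3 - x^3*y^2 - x*y^4 + x*y^2*z^2 - 3*x^2*y*z - 5*y^3*z - 2*y*z^3 + x^3 + 4*x*y^2 + x*z^2 + 6*y*z - 3*x
so tr(a b^4 a b^-2 a^-1 b) = tr(a^-1 b a b^4 a b^-1) tr(b) - tr(a^-1 b a b^4 a)  (eliminate b^-1) = -x*y^5*z^2 + 2*x^2*y^4*z + y^6*z + y^4*z^3 - x^3*y^3 - x*y^5 + x*y^3*z^2 - 3*x^2*y^2*z - 6*y^4*z - 2*y^2*z^3 + x^3*y + 5*x*y^3 + x*y*z^2 + 9*y^2*z - 5*x*y - z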